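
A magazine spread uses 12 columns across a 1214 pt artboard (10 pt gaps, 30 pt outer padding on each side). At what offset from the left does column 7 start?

Content = 1214 − 2·30 = 1154 pt.
Subtracting 11 gaps of 10 leaves 1044 for 12 columns, so c = 87 pt.
Each column+gutter stride is 97 pt; 6 of them past the 30 pt margin is 30 + 582 = 612 pt.

612 pt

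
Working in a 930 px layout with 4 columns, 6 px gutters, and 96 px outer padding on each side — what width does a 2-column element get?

366 px

Inside the margins: 930 − 192 = 738 px.
738 − 3·6 = 720; ÷4 gives c = 180 px.
2 columns plus 1 gutter: 360 + 6 = 366 px.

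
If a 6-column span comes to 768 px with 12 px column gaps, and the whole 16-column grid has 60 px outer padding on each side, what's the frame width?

2188 px

6c + 5·12 = 768 → 6c = 708 → c = 118 px.
Total width: 2·60 + 16·118 + 15·12 = 2188 px.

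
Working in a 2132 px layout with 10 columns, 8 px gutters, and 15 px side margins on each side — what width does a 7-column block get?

1469 px

Take off 30 px of margins, leaving 2102 px.
Subtracting 9 gutters of 8 leaves 2030 for 10 columns, so c = 203 px.
7 columns plus 6 gutters: 1421 + 48 = 1469 px.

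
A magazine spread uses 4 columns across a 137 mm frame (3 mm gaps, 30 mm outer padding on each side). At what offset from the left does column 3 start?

70 mm

Content = 137 − 2·30 = 77 mm.
77 − 3·3 = 68; ÷4 gives c = 17 mm.
Before column 3: the margin + 2 columns + 2 gaps.
Offset = 30 + 2·(17 + 3) = 30 + 40 = 70 mm.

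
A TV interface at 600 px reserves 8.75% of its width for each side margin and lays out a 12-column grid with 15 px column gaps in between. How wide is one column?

27.5 px

Each margin = 8.75% of 600 = 52.5 px; content = 600 − 2·52.5 = 495 px.
495 − 11·15 = 330; ÷12 gives c = 27.5 px.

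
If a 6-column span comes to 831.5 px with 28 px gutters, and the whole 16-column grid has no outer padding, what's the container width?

6 columns + 5 gutters: 6c + 5·28 = 831.5.
6c = 831.5 − 140 = 691.5, so c = 115.25 px.
Summing: 1844 + 420 = 2264 px.

2264 px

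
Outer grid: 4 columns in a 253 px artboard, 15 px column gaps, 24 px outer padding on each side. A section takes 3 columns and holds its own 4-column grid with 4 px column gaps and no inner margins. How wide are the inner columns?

34.5 px

Subtract both margins: 253 − 2·24 = 205 px.
205 − 3·15 = 160; ÷4 gives c = 40 px.
3-column span = 3·40 + 2·15 = 150 px.
Subtracting 3 column gaps of 4 leaves 138 for 4 columns, so d = 34.5 px.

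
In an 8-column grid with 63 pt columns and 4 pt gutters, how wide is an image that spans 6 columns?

398 pt

6 columns plus 5 gutters: 378 + 20 = 398 pt.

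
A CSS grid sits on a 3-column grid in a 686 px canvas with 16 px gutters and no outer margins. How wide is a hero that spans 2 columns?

Subtracting 2 gutters of 16 leaves 654 for 3 columns, so c = 218 px.
2-column span = 2·218 + 1·16 = 452 px.

452 px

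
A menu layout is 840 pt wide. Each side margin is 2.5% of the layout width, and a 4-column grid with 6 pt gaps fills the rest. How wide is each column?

195 pt

Each margin = 2.5% of 840 = 21 pt; content = 840 − 2·21 = 798 pt.
4 columns + 3 gaps: 4c + 3·6 = 798.
4c = 798 − 18 = 780, so c = 195 pt.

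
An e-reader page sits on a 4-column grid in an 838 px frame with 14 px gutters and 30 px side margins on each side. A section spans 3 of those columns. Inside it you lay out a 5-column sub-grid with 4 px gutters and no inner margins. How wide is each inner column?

Inside the margins: 838 − 60 = 778 px.
4 columns + 3 gutters: 4c + 3·14 = 778.
4c = 778 − 42 = 736, so c = 184 px.
Span of 3: 3·184 + 2·14 = 552 + 28 = 580 px.
Subtracting 4 gutters of 4 leaves 564 for 5 columns, so d = 112.8 px.

112.8 px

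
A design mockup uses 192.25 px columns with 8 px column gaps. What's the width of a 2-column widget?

2-column span = 2·192.25 + 1·8 = 392.5 px.

392.5 px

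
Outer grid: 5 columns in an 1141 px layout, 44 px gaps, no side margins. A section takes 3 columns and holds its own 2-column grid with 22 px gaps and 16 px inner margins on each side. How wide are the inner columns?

306.5 px

5 columns + 4 gaps: 5c + 4·44 = 1141.
5c = 1141 − 176 = 965, so c = 193 px.
3 columns plus 2 gaps: 579 + 88 = 667 px.
Inner content = 667 − 2·16 = 635 px.
2d + 1·22 = 635 → 2d = 613 → d = 306.5 px.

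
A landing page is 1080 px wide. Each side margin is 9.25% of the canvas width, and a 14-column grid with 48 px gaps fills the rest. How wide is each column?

18.3 px

1080 × (1 − 2·9.25%) = 1080 × 81.5% = 880.2 px for the columns.
880.2 − 13·48 = 256.2; ÷14 gives c = 18.3 px.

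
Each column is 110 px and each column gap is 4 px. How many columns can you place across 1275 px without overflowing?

11 columns

11 columns: 11·110 + 10·4 = 1250 px ≤ 1275.
12 columns: 1364 px > 1275. So 11.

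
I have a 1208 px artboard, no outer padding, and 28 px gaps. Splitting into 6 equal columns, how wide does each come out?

178 px

1208 − 5·28 = 1068; ÷6 gives c = 178 px.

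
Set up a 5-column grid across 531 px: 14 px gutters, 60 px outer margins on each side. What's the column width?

Content width = 531 − 2·60 = 411 px.
5c + 4·14 = 411 → 5c = 355 → c = 71 px.

71 px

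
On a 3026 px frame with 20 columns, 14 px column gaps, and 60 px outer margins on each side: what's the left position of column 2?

206 px

Subtract both margins: 3026 − 2·60 = 2906 px.
20c + 19·14 = 2906 → 20c = 2640 → c = 132 px.
Before column 2: the margin + 1 column + 1 column gap.
Offset = 60 + 1·(132 + 14) = 60 + 146 = 206 px.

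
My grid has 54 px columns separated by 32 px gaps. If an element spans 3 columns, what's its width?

226 px

3-column span = 3·54 + 2·32 = 226 px.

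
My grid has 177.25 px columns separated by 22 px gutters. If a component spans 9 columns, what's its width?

9 columns plus 8 gutters: 1595.25 + 176 = 1771.25 px.

1771.25 px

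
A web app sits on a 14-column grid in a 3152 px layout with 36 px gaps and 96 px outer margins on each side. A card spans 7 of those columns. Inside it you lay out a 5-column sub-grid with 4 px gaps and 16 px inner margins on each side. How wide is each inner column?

282.8 px

Inside the margins: 3152 − 192 = 2960 px.
14 columns + 13 gaps: 14c + 13·36 = 2960.
14c = 2960 − 468 = 2492, so c = 178 px.
Span of 7: 7·178 + 6·36 = 1246 + 216 = 1462 px.
Inner content = 1462 − 2·16 = 1430 px.
Subtracting 4 gaps of 4 leaves 1414 for 5 columns, so d = 282.8 px.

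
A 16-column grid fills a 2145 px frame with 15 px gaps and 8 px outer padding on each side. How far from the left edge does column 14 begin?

1750 px

Take off 16 px of margins, leaving 2129 px.
Subtracting 15 gaps of 15 leaves 1904 for 16 columns, so c = 119 px.
Before column 14: the margin + 13 columns + 13 gaps.
Offset = 8 + 13·(119 + 15) = 8 + 1742 = 1750 px.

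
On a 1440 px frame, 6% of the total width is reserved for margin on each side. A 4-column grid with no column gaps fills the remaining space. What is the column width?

Margins: 6% × 1440 = 86.4 px each, so content = 1440 − 172.8 = 1267.2 px.
1267.2 / 4 = 316.8 px per column.

316.8 px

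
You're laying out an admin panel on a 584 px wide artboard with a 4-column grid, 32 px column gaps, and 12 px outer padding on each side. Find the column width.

116 px

Content width = 584 − 2·12 = 560 px.
4c + 3·32 = 560 → 4c = 464 → c = 116 px.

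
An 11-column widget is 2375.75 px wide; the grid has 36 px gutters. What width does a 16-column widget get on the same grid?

11c + 10·36 = 2375.75 → 11c = 2015.75 → c = 183.25 px.
16-column span = 16·183.25 + 15·36 = 3472 px.

3472 px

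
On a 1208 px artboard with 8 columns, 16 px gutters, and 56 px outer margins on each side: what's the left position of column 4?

473 px

Inside the margins: 1208 − 112 = 1096 px.
1096 − 7·16 = 984; ÷8 gives c = 123 px.
Before column 4: the margin + 3 columns + 3 gutters.
Offset = 56 + 3·(123 + 16) = 56 + 417 = 473 px.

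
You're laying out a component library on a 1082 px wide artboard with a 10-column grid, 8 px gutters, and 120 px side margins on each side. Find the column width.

Inside the margins: 1082 − 240 = 842 px.
10c + 9·8 = 842 → 10c = 770 → c = 77 px.

77 px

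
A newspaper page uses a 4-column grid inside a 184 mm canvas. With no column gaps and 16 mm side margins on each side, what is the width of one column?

38 mm

Take off 32 mm of margins, leaving 152 mm.
With no column gaps, each column is 152/4 = 38 mm.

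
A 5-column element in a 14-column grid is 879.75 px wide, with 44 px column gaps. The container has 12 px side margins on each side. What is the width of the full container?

2566.5 px

879.75 − 4·44 = 703.75; ÷5 gives c = 140.75 px.
Total width: 2·12 + 14·140.75 + 13·44 = 2566.5 px.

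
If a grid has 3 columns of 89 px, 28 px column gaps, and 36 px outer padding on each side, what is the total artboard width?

Adding margins, columns and gutters: 72 + 267 + 56 = 395 px.

395 px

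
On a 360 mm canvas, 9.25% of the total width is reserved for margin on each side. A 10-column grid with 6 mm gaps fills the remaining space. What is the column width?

23.94 mm

360 × (1 − 2·9.25%) = 360 × 81.5% = 293.4 mm for the columns.
Subtracting 9 gaps of 6 leaves 239.4 for 10 columns, so c = 23.94 mm.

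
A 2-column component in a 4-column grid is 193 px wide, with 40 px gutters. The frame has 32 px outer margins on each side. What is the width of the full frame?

490 px

2c + 1·40 = 193 → 2c = 153 → c = 76.5 px.
Total width: 2·32 + 4·76.5 + 3·40 = 490 px.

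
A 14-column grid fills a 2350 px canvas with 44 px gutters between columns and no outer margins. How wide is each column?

2350 − 13·44 = 1778; ÷14 gives c = 127 px.

127 px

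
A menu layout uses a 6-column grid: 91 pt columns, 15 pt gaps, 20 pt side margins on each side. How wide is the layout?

Layout = 2·20 + 6·91 + 5·15 = 40 + 546 + 75 = 661 pt.

661 pt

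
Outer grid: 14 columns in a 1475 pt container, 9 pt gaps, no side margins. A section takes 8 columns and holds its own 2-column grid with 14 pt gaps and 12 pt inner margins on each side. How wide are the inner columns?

400.5 pt

1475 − 13·9 = 1358; ÷14 gives c = 97 pt.
8-column span = 8·97 + 7·9 = 839 pt.
Inner content = 839 − 2·12 = 815 pt.
2d + 1·14 = 815 → 2d = 801 → d = 400.5 pt.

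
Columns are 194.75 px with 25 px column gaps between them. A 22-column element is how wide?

Span of 22: 22·194.75 + 21·25 = 4284.5 + 525 = 4809.5 px.

4809.5 px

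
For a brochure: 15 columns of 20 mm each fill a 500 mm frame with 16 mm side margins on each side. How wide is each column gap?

Inside the margins: 500 − 32 = 468 mm.
Columns use 300 mm, leaving 168 mm across 14 column gaps = 12 mm each.

12 mm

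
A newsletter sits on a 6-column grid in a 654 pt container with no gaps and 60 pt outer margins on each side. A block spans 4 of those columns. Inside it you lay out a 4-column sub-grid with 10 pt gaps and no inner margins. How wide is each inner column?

81.5 pt

Take off 120 pt of margins, leaving 534 pt.
6c = 534 → c = 89 pt.
4-column span = 4·89 = 356 pt.
Subtracting 3 gaps of 10 leaves 326 for 4 columns, so d = 81.5 pt.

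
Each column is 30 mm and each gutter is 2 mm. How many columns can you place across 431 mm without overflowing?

13 columns: 13·30 + 12·2 = 414 mm ≤ 431.
14 columns: 446 mm > 431. So 13.

13 columns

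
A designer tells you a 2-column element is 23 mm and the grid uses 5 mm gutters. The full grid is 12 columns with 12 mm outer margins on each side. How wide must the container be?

187 mm

Subtracting 1 gutter of 5 leaves 18 for 2 columns, so c = 9 mm.
Total width: 2·12 + 12·9 + 11·5 = 187 mm.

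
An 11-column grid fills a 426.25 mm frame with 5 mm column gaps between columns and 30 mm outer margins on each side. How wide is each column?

Subtract both margins: 426.25 − 2·30 = 366.25 mm.
366.25 − 10·5 = 316.25; ÷11 gives c = 28.75 mm.

28.75 mm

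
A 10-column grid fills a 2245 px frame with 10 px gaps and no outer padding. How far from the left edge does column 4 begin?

10 columns + 9 gaps: 10c + 9·10 = 2245.
10c = 2245 − 90 = 2155, so c = 215.5 px.
No margin, so column 4 starts at 3·(column + gutter) = 3·225.5 = 676.5 px.

676.5 px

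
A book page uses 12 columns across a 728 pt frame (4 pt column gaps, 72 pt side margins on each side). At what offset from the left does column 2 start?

Take off 144 pt of margins, leaving 584 pt.
12c + 11·4 = 584 → 12c = 540 → c = 45 pt.
Before column 2: the margin + 1 column + 1 column gap.
Offset = 72 + 1·(45 + 4) = 72 + 49 = 121 pt.

121 pt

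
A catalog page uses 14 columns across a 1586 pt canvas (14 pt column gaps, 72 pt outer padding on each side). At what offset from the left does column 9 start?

Inside the margins: 1586 − 144 = 1442 pt.
Subtracting 13 column gaps of 14 leaves 1260 for 14 columns, so c = 90 pt.
Each column+gutter stride is 104 pt; 8 of them past the 72 pt margin is 72 + 832 = 904 pt.

904 pt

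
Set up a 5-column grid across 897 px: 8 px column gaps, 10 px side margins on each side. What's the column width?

169 px

Inside the margins: 897 − 20 = 877 px.
877 − 4·8 = 845; ÷5 gives c = 169 px.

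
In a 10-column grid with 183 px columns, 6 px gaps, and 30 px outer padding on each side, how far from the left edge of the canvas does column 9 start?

Each column+gutter stride is 189 px; 8 of them past the 30 px margin is 30 + 1512 = 1542 px.

1542 px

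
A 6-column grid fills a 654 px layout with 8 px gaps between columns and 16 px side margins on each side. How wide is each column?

97 px

Content width = 654 − 2·16 = 622 px.
6 columns + 5 gaps: 6c + 5·8 = 622.
6c = 622 − 40 = 582, so c = 97 px.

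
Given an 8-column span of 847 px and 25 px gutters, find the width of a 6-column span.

8c + 7·25 = 847 → 8c = 672 → c = 84 px.
6 columns plus 5 gutters: 504 + 125 = 629 px.

629 px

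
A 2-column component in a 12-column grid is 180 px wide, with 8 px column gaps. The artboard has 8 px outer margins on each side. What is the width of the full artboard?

2 columns + 1 column gap: 2c + 1·8 = 180.
2c = 180 − 8 = 172, so c = 86 px.
Adding margins, columns and gutters: 16 + 1032 + 88 = 1136 px.

1136 px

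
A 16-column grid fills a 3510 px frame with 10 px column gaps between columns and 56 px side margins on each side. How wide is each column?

Inside the margins: 3510 − 112 = 3398 px.
3398 − 15·10 = 3248; ÷16 gives c = 203 px.

203 px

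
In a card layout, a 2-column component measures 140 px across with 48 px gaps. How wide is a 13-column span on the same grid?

1174 px

2 columns + 1 gap: 2c + 1·48 = 140.
2c = 140 − 48 = 92, so c = 46 px.
Span of 13: 13·46 + 12·48 = 598 + 576 = 1174 px.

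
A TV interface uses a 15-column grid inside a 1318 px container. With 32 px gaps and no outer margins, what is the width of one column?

15c + 14·32 = 1318 → 15c = 870 → c = 58 px.

58 px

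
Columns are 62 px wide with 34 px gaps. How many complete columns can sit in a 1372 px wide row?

14 columns

14 columns: 14·62 + 13·34 = 1310 px ≤ 1372.
15 columns: 1406 px > 1372. So 14.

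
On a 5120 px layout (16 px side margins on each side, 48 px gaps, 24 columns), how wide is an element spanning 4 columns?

Take off 32 px of margins, leaving 5088 px.
24 columns + 23 gaps: 24c + 23·48 = 5088.
24c = 5088 − 1104 = 3984, so c = 166 px.
4-column span = 4·166 + 3·48 = 808 px.

808 px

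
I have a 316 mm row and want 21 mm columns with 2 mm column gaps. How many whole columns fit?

Each extra column adds 21 + 2 = 23 mm.
(316 + 2) / 23 = 13.83, so 13 columns fit.

13 columns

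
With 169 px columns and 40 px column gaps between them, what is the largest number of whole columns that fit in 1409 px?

6 columns

6 columns: 6·169 + 5·40 = 1214 px ≤ 1409.
7 columns: 1423 px > 1409. So 6.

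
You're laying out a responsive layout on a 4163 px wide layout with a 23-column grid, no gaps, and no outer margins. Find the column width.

23c = 4163 → c = 181 px.

181 px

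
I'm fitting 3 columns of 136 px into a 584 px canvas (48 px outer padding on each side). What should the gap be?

40 px

Subtract both margins: 584 − 2·48 = 488 px.
3·136 + 2g = 488 → 2g = 80 → g = 40 px.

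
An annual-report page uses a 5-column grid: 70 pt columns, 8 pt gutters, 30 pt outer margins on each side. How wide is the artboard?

442 pt

Artboard = 2·30 + 5·70 + 4·8 = 60 + 350 + 32 = 442 pt.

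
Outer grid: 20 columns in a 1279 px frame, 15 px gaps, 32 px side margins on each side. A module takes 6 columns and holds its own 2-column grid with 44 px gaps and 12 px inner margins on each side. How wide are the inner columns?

143 px

Subtract both margins: 1279 − 2·32 = 1215 px.
Subtracting 19 gaps of 15 leaves 930 for 20 columns, so c = 46.5 px.
6-column span = 6·46.5 + 5·15 = 354 px.
Inner content = 354 − 2·12 = 330 px.
Subtracting 1 gap of 44 leaves 286 for 2 columns, so d = 143 px.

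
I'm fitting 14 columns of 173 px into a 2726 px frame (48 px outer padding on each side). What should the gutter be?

Take off 96 px of margins, leaving 2630 px.
14·173 + 13g = 2630 → 13g = 208 → g = 16 px.

16 px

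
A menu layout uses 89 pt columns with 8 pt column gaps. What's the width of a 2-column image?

Span of 2: 2·89 + 1·8 = 178 + 8 = 186 pt.

186 pt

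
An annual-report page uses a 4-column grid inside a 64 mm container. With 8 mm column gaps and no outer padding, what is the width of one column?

64 − 3·8 = 40; ÷4 gives c = 10 mm.

10 mm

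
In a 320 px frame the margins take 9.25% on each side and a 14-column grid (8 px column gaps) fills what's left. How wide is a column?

320 × (1 − 2·9.25%) = 320 × 81.5% = 260.8 px for the columns.
14 columns + 13 column gaps: 14c + 13·8 = 260.8.
14c = 260.8 − 104 = 156.8, so c = 11.2 px.

11.2 px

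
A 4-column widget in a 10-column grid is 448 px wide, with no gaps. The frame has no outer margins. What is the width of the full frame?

448 / 4 = 112 px per column.
Frame = 10·112 = 1120 = 1120 px.

1120 px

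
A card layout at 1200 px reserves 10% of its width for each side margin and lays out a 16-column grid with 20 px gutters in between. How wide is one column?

41.25 px

Each margin = 10% of 1200 = 120 px; content = 1200 − 2·120 = 960 px.
16 columns + 15 gutters: 16c + 15·20 = 960.
16c = 960 − 300 = 660, so c = 41.25 px.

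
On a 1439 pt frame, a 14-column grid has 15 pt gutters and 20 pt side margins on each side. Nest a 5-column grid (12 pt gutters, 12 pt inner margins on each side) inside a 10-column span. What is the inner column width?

184.6 pt

Inside the margins: 1439 − 40 = 1399 pt.
Subtracting 13 gutters of 15 leaves 1204 for 14 columns, so c = 86 pt.
10 columns plus 9 gutters: 860 + 135 = 995 pt.
Inner content = 995 − 2·12 = 971 pt.
5 columns + 4 gutters: 5d + 4·12 = 971.
5d = 971 − 48 = 923, so d = 184.6 pt.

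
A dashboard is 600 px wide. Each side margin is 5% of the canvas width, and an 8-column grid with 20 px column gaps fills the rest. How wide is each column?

50 px

600 × (1 − 2·5%) = 600 × 90% = 540 px for the columns.
8c + 7·20 = 540 → 8c = 400 → c = 50 px.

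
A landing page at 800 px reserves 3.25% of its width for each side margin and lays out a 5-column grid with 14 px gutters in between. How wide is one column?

138.4 px

Margins: 3.25% × 800 = 26 px each, so content = 800 − 52 = 748 px.
5 columns + 4 gutters: 5c + 4·14 = 748.
5c = 748 − 56 = 692, so c = 138.4 px.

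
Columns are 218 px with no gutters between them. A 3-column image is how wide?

654 px

With no gutters, 3 columns span 3·218 = 654 px.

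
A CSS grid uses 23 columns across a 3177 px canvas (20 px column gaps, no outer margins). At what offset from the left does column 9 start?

Subtracting 22 column gaps of 20 leaves 2737 for 23 columns, so c = 119 px.
No margin, so column 9 starts at 8·(column + gutter) = 8·139 = 1112 px.

1112 px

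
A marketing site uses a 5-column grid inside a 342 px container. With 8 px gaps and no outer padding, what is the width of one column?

62 px

Subtracting 4 gaps of 8 leaves 310 for 5 columns, so c = 62 px.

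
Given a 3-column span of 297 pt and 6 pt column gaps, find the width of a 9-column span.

3c + 2·6 = 297 → 3c = 285 → c = 95 pt.
9 columns plus 8 column gaps: 855 + 48 = 903 pt.

903 pt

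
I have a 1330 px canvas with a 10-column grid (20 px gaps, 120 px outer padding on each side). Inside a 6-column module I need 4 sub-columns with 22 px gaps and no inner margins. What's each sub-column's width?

145 px

Outer content = 1330 − 2·120 = 1090 px.
10 columns + 9 gaps: 10c + 9·20 = 1090.
10c = 1090 − 180 = 910, so c = 91 px.
6 columns plus 5 gaps: 546 + 100 = 646 px.
Subtracting 3 gaps of 22 leaves 580 for 4 columns, so d = 145 px.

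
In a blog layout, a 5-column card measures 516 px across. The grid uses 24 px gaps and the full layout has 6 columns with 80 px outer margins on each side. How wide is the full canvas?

5 columns + 4 gaps: 5c + 4·24 = 516.
5c = 516 − 96 = 420, so c = 84 px.
Adding margins, columns and gutters: 160 + 504 + 120 = 784 px.

784 px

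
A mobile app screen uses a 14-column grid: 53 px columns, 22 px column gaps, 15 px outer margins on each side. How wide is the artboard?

Total width: 2·15 + 14·53 + 13·22 = 1058 px.

1058 px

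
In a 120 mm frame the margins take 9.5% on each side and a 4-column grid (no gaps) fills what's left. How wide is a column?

24.3 mm

Margins: 9.5% × 120 = 11.4 mm each, so content = 120 − 22.8 = 97.2 mm.
With no gaps, each column is 97.2/4 = 24.3 mm.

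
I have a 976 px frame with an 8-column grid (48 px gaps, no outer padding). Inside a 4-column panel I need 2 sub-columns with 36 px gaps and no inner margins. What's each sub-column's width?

214 px

976 − 7·48 = 640; ÷8 gives c = 80 px.
4-column span = 4·80 + 3·48 = 464 px.
464 − 1·36 = 428; ÷2 gives d = 214 px.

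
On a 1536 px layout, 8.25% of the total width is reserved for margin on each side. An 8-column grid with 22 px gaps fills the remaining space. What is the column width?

141.07 px

Margins: 8.25% × 1536 = 126.72 px each, so content = 1536 − 253.44 = 1282.56 px.
8c + 7·22 = 1282.56 → 8c = 1128.56 → c = 141.07 px.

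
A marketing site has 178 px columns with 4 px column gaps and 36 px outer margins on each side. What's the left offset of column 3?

Each column+gutter stride is 182 px; 2 of them past the 36 px margin is 36 + 364 = 400 px.

400 px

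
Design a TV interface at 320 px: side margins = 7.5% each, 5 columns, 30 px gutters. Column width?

320 × (1 − 2·7.5%) = 320 × 85% = 272 px for the columns.
5c + 4·30 = 272 → 5c = 152 → c = 30.4 px.

30.4 px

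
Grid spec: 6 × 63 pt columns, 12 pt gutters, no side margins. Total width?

438 pt

Summing: 378 + 60 = 438 pt.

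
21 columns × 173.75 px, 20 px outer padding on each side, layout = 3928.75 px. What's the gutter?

Content width = 3928.75 − 2·20 = 3888.75 px.
21 columns take 21·173.75 = 3648.75 px; remaining 240 splits into 20 gutters.
g = 240 / 20 = 12 px.

12 px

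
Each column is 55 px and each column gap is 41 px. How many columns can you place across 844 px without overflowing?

9 columns

Each extra column adds 55 + 41 = 96 px.
(844 + 41) / 96 = 9.22, so 9 columns fit.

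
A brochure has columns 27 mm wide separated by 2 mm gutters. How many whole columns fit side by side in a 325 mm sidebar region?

11 columns

11 columns: 11·27 + 10·2 = 317 mm ≤ 325.
12 columns: 346 mm > 325. So 11.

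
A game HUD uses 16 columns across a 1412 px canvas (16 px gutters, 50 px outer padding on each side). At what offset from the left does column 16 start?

Content = 1412 − 2·50 = 1312 px.
16c + 15·16 = 1312 → 16c = 1072 → c = 67 px.
Before column 16: the margin + 15 columns + 15 gutters.
Offset = 50 + 15·(67 + 16) = 50 + 1245 = 1295 px.

1295 px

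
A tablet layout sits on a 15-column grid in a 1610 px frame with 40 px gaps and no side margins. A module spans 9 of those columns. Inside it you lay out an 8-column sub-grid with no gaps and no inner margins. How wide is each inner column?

1610 − 14·40 = 1050; ÷15 gives c = 70 px.
Span of 9: 9·70 + 8·40 = 630 + 320 = 950 px.
8d = 950 → d = 118.75 px.

118.75 px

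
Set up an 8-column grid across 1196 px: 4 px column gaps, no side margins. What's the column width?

146 px

1196 − 7·4 = 1168; ÷8 gives c = 146 px.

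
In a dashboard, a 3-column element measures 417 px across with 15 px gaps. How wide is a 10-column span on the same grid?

1425 px

3 columns + 2 gaps: 3c + 2·15 = 417.
3c = 417 − 30 = 387, so c = 129 px.
10 columns plus 9 gaps: 1290 + 135 = 1425 px.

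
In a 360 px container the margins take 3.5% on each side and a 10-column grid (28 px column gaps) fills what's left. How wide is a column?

8.28 px

360 × (1 − 2·3.5%) = 360 × 93% = 334.8 px for the columns.
Subtracting 9 column gaps of 28 leaves 82.8 for 10 columns, so c = 8.28 px.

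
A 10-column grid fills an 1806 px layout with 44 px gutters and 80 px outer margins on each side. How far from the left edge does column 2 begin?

Inside the margins: 1806 − 160 = 1646 px.
10 columns + 9 gutters: 10c + 9·44 = 1646.
10c = 1646 − 396 = 1250, so c = 125 px.
Before column 2: the margin + 1 column + 1 gutter.
Offset = 80 + 1·(125 + 44) = 80 + 169 = 249 px.

249 px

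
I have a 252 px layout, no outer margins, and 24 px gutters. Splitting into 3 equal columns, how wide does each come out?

252 − 2·24 = 204; ÷3 gives c = 68 px.

68 px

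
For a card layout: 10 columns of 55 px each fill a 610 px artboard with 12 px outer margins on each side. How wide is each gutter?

4 px

Subtract both margins: 610 − 2·12 = 586 px.
10·55 + 9g = 586 → 9g = 36 → g = 4 px.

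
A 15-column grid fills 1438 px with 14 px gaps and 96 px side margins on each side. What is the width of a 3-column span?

Content width = 1438 − 2·96 = 1246 px.
1246 − 14·14 = 1050; ÷15 gives c = 70 px.
Span of 3: 3·70 + 2·14 = 210 + 28 = 238 px.

238 px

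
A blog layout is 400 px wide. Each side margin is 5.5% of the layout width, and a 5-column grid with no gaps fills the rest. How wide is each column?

Margins: 5.5% × 400 = 22 px each, so content = 400 − 44 = 356 px.
356 / 5 = 71.2 px per column.

71.2 px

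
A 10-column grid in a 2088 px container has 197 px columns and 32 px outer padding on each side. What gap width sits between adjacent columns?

Subtract both margins: 2088 − 2·32 = 2024 px.
10·197 + 9g = 2024 → 9g = 54 → g = 6 px.

6 px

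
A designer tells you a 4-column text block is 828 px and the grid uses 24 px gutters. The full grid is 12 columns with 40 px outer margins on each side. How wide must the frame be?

2612 px

828 − 3·24 = 756; ÷4 gives c = 189 px.
Frame = 2·40 + 12·189 + 11·24 = 80 + 2268 + 264 = 2612 px.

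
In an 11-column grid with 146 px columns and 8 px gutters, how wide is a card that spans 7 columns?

1070 px

7-column span = 7·146 + 6·8 = 1070 px.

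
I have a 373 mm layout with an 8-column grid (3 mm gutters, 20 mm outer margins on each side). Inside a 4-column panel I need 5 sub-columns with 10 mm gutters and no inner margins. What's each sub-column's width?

Take off 40 mm of margins, leaving 333 mm.
8 columns + 7 gutters: 8c + 7·3 = 333.
8c = 333 − 21 = 312, so c = 39 mm.
Span of 4: 4·39 + 3·3 = 156 + 9 = 165 mm.
5d + 4·10 = 165 → 5d = 125 → d = 25 mm.

25 mm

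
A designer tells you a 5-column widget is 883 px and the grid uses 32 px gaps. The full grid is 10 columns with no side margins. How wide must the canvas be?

1798 px

5c + 4·32 = 883 → 5c = 755 → c = 151 px.
Summing: 1510 + 288 = 1798 px.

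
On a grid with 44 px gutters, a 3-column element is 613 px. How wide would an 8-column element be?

1708 px

613 − 2·44 = 525; ÷3 gives c = 175 px.
Span of 8: 8·175 + 7·44 = 1400 + 308 = 1708 px.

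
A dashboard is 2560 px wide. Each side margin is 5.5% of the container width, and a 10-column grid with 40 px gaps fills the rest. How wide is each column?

Each margin = 5.5% of 2560 = 140.8 px; content = 2560 − 2·140.8 = 2278.4 px.
Subtracting 9 gaps of 40 leaves 1918.4 for 10 columns, so c = 191.84 px.

191.84 px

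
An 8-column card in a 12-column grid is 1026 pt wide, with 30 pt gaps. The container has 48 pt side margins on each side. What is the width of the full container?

Subtracting 7 gaps of 30 leaves 816 for 8 columns, so c = 102 pt.
Adding margins, columns and gutters: 96 + 1224 + 330 = 1650 pt.

1650 pt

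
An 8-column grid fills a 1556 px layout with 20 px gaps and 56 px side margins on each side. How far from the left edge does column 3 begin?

Content = 1556 − 2·56 = 1444 px.
8c + 7·20 = 1444 → 8c = 1304 → c = 163 px.
Column 3 starts at margin + 2·(column + gutter) = 56 + 2·183 = 422 px.

422 px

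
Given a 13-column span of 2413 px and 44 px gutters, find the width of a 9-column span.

2413 − 12·44 = 1885; ÷13 gives c = 145 px.
9 columns plus 8 gutters: 1305 + 352 = 1657 px.

1657 px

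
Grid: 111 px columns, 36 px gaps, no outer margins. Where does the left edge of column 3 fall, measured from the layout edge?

294 px

No margin, so column 3 starts at 2·(column + gutter) = 2·147 = 294 px.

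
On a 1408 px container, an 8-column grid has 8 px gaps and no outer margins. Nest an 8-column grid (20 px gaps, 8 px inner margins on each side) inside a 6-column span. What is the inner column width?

Subtracting 7 gaps of 8 leaves 1352 for 8 columns, so c = 169 px.
6 columns plus 5 gaps: 1014 + 40 = 1054 px.
Inner content = 1054 − 2·8 = 1038 px.
Subtracting 7 gaps of 20 leaves 898 for 8 columns, so d = 112.25 px.

112.25 px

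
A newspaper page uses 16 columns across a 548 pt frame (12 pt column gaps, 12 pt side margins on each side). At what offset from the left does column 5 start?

146 pt

Inside the margins: 548 − 24 = 524 pt.
524 − 15·12 = 344; ÷16 gives c = 21.5 pt.
Each column+gutter stride is 33.5 pt; 4 of them past the 12 pt margin is 12 + 134 = 146 pt.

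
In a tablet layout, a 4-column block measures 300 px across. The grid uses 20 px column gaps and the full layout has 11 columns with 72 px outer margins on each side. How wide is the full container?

1004 px

4c + 3·20 = 300 → 4c = 240 → c = 60 px.
Adding margins, columns and gutters: 144 + 660 + 200 = 1004 px.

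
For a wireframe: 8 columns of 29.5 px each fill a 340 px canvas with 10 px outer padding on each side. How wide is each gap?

Content width = 340 − 2·10 = 320 px.
8·29.5 + 7g = 320 → 7g = 84 → g = 12 px.

12 px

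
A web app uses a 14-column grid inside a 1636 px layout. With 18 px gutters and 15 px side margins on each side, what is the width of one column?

98 px

Inside the margins: 1636 − 30 = 1606 px.
1606 − 13·18 = 1372; ÷14 gives c = 98 px.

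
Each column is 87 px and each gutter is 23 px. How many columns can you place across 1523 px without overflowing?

k columns need k·87 + (k−1)·23 = k·110 − 23.
k·110 − 23 ≤ 1523 → k ≤ 1546 / 110 ≈ 14.05, so k = 14.

14 columns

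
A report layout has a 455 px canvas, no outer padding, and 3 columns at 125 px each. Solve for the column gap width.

40 px

3 columns take 3·125 = 375 px; remaining 80 splits into 2 column gaps.
g = 80 / 2 = 40 px.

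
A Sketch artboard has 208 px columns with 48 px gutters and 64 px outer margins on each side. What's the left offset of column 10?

2368 px

Before column 10: the margin + 9 columns + 9 gutters.
Offset = 64 + 9·(208 + 48) = 64 + 2304 = 2368 px.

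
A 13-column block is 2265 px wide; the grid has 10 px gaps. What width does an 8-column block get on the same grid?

1390 px

13 columns + 12 gaps: 13c + 12·10 = 2265.
13c = 2265 − 120 = 2145, so c = 165 px.
8 columns plus 7 gaps: 1320 + 70 = 1390 px.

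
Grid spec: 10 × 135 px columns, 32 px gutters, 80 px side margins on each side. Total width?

1798 px

Layout = 2·80 + 10·135 + 9·32 = 160 + 1350 + 288 = 1798 px.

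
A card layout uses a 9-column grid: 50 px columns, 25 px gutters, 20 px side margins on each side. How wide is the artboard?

Total width: 2·20 + 9·50 + 8·25 = 690 px.

690 px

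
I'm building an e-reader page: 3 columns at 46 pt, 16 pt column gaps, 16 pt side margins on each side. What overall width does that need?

Total width: 2·16 + 3·46 + 2·16 = 202 pt.

202 pt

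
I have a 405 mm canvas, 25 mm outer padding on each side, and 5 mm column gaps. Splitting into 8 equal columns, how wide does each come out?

Take off 50 mm of margins, leaving 355 mm.
Subtracting 7 column gaps of 5 leaves 320 for 8 columns, so c = 40 mm.

40 mm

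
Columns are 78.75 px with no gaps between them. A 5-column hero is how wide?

With no gaps, 5 columns span 5·78.75 = 393.75 px.

393.75 px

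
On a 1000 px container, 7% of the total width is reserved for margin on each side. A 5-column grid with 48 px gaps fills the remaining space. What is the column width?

133.6 px

1000 × (1 − 2·7%) = 1000 × 86% = 860 px for the columns.
5 columns + 4 gaps: 5c + 4·48 = 860.
5c = 860 − 192 = 668, so c = 133.6 px.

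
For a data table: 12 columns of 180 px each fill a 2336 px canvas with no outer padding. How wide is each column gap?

16 px

12 columns take 12·180 = 2160 px; remaining 176 splits into 11 column gaps.
g = 176 / 11 = 16 px.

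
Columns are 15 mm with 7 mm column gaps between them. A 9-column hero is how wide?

191 mm

Span of 9: 9·15 + 8·7 = 135 + 56 = 191 mm.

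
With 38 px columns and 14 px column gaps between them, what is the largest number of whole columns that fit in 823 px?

16 columns

k columns need k·38 + (k−1)·14 = k·52 − 14.
k·52 − 14 ≤ 823 → k ≤ 837 / 52 ≈ 16.10, so k = 16.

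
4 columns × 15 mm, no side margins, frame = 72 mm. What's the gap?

4 mm

4 columns take 4·15 = 60 mm; remaining 12 splits into 3 gaps.
g = 12 / 3 = 4 mm.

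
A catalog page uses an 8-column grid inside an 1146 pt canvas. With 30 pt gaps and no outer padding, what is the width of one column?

Subtracting 7 gaps of 30 leaves 936 for 8 columns, so c = 117 pt.

117 pt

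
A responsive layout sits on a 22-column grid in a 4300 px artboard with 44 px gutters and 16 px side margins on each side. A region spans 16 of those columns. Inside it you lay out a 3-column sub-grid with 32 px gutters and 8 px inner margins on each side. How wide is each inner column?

Inside the margins: 4300 − 32 = 4268 px.
22 columns + 21 gutters: 22c + 21·44 = 4268.
22c = 4268 − 924 = 3344, so c = 152 px.
16-column span = 16·152 + 15·44 = 3092 px.
Inner content = 3092 − 2·8 = 3076 px.
3 columns + 2 gutters: 3d + 2·32 = 3076.
3d = 3076 − 64 = 3012, so d = 1004 px.

1004 px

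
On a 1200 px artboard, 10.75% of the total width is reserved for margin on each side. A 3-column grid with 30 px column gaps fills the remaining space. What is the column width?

1200 × (1 − 2·10.75%) = 1200 × 78.5% = 942 px for the columns.
Subtracting 2 column gaps of 30 leaves 882 for 3 columns, so c = 294 px.

294 px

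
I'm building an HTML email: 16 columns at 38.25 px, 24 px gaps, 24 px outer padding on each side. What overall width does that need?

1020 px

Adding margins, columns and gutters: 48 + 612 + 360 = 1020 px.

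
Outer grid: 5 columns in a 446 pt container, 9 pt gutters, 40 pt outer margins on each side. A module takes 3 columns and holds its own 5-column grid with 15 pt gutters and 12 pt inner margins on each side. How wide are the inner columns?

26.4 pt

Outer content = 446 − 2·40 = 366 pt.
366 − 4·9 = 330; ÷5 gives c = 66 pt.
Span of 3: 3·66 + 2·9 = 198 + 18 = 216 pt.
Inner content = 216 − 2·12 = 192 pt.
Subtracting 4 gutters of 15 leaves 132 for 5 columns, so d = 26.4 pt.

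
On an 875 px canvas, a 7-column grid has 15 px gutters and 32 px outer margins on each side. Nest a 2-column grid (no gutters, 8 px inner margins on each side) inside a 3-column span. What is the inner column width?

161.5 px

Take off 64 px of margins, leaving 811 px.
7c + 6·15 = 811 → 7c = 721 → c = 103 px.
3-column span = 3·103 + 2·15 = 339 px.
Inner content = 339 − 2·8 = 323 px.
323 / 2 = 161.5 px per column.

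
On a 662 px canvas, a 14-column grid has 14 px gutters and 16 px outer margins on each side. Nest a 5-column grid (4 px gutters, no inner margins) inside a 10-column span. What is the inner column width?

86 px

Take off 32 px of margins, leaving 630 px.
Subtracting 13 gutters of 14 leaves 448 for 14 columns, so c = 32 px.
10-column span = 10·32 + 9·14 = 446 px.
446 − 4·4 = 430; ÷5 gives d = 86 px.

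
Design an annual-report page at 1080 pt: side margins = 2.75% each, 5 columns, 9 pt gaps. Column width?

1080 × (1 − 2·2.75%) = 1080 × 94.5% = 1020.6 pt for the columns.
Subtracting 4 gaps of 9 leaves 984.6 for 5 columns, so c = 196.92 pt.

196.92 pt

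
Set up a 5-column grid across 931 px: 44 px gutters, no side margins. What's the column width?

151 px

5 columns + 4 gutters: 5c + 4·44 = 931.
5c = 931 − 176 = 755, so c = 151 px.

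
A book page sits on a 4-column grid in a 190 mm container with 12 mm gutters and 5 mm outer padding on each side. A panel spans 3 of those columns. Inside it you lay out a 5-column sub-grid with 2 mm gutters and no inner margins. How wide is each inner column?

Subtract both margins: 190 − 2·5 = 180 mm.
4c + 3·12 = 180 → 4c = 144 → c = 36 mm.
Span of 3: 3·36 + 2·12 = 108 + 24 = 132 mm.
5d + 4·2 = 132 → 5d = 124 → d = 24.8 mm.

24.8 mm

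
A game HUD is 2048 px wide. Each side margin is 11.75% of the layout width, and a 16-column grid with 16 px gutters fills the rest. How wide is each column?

Margins: 11.75% × 2048 = 240.64 px each, so content = 2048 − 481.28 = 1566.72 px.
Subtracting 15 gutters of 16 leaves 1326.72 for 16 columns, so c = 82.92 px.

82.92 px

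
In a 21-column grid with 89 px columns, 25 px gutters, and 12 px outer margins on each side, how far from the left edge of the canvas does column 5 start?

Before column 5: the margin + 4 columns + 4 gutters.
Offset = 12 + 4·(89 + 25) = 12 + 456 = 468 px.

468 px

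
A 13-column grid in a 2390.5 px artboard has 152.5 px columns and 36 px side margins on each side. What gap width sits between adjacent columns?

28 px

Subtract both margins: 2390.5 − 2·36 = 2318.5 px.
13 columns take 13·152.5 = 1982.5 px; remaining 336 splits into 12 gaps.
g = 336 / 12 = 28 px.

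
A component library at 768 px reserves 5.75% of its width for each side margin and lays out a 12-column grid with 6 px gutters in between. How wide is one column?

Each margin = 5.75% of 768 = 44.16 px; content = 768 − 2·44.16 = 679.68 px.
Subtracting 11 gutters of 6 leaves 613.68 for 12 columns, so c = 51.14 px.

51.14 px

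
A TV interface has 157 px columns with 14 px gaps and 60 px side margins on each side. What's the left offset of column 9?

Column 9 starts at margin + 8·(column + gutter) = 60 + 8·171 = 1428 px.

1428 px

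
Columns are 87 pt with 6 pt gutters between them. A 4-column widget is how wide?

4-column span = 4·87 + 3·6 = 366 pt.

366 pt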